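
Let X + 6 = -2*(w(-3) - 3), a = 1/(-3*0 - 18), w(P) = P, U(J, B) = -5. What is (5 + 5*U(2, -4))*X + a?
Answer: -2161/18 ≈ -120.06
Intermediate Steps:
a = -1/18 (a = 1/(0 - 18) = 1/(-18) = -1/18 ≈ -0.055556)
X = 6 (X = -6 - 2*(-3 - 3) = -6 - 2*(-6) = -6 + 12 = 6)
(5 + 5*U(2, -4))*X + a = (5 + 5*(-5))*6 - 1/18 = (5 - 25)*6 - 1/18 = -20*6 - 1/18 = -120 - 1/18 = -2161/18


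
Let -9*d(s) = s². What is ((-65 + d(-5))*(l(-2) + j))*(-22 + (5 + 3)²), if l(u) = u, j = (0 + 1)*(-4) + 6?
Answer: 0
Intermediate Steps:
j = 2 (j = 1*(-4) + 6 = -4 + 6 = 2)
d(s) = -s²/9
((-65 + d(-5))*(l(-2) + j))*(-22 + (5 + 3)²) = ((-65 - ⅑*(-5)²)*(-2 + 2))*(-22 + (5 + 3)²) = ((-65 - ⅑*25)*0)*(-22 + 8²) = ((-65 - 25/9)*0)*(-22 + 64) = -610/9*0*42 = 0*42 = 0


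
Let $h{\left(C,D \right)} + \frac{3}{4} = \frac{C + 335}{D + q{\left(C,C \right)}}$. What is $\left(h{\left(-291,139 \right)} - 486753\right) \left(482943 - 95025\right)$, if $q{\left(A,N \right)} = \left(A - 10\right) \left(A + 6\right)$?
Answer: $- \frac{8112108082177989}{42962} \approx -1.8882 \cdot 10^{11}$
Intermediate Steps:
$q{\left(A,N \right)} = \left(-10 + A\right) \left(6 + A\right)$
$h{\left(C,D \right)} = - \frac{3}{4} + \frac{335 + C}{-60 + D + C^{2} - 4 C}$ ($h{\left(C,D \right)} = - \frac{3}{4} + \frac{C + 335}{D - \left(60 - C^{2} + 4 C\right)} = - \frac{3}{4} + \frac{335 + C}{-60 + D + C^{2} - 4 C}$)
$\left(h{\left(-291,139 \right)} - 486753\right) \left(482943 - 95025\right) = \left(\frac{1520 - 417 - 3 \left(-291\right)^{2} + 16 \left(-291\right)}{4 \left(-60 + 139 + \left(-291\right)^{2} - -1164\right)} - 486753\right) \left(482943 - 95025\right) = \left(\frac{1520 - 417 - 254043 - 4656}{4 \left(-60 + 139 + 84681 + 1164\right)} - 486753\right) 387918 = \left(\frac{1520 - 417 - 254043 - 4656}{4 \cdot 85924} - 486753\right) 387918 = \left(\frac{1}{4} \cdot \frac{1}{85924} \left(-257596\right) - 486753\right) 387918 = \left(- \frac{64399}{85924} - 486753\right) 387918 = \left(- \frac{41823829171}{85924}\right) 387918 = - \frac{8112108082177989}{42962}$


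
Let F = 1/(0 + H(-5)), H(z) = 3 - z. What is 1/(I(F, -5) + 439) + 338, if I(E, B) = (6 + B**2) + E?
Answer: 1271226/3761 ≈ 338.00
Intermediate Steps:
F = 1/8 (F = 1/(0 + (3 - 1*(-5))) = 1/(0 + (3 + 5)) = 1/(0 + 8) = 1/8 ≈ 0.12500)
I(E, B) = 6 + E + B**2
1/(I(F, -5) + 439) + 338 = 1/((6 + 1/8 + (-5)**2) + 439) + 338 = 1/((6 + 1/8 + 25) + 439) + 338 = 1/(249/8 + 439) + 338 = 1/(3761/8) + 338 = 8/3761 + 338 = 1271226/3761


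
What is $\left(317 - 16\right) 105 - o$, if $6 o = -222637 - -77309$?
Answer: $\frac{167479}{3} \approx 55826.0$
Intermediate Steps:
$o = - \frac{72664}{3}$ ($o = \frac{-222637 - -77309}{6} = \frac{-222637 + 77309}{6} = \frac{1}{6} \left(-145328\right) = - \frac{72664}{3} \approx -24221.0$)
$\left(317 - 16\right) 105 - o = \left(317 - 16\right) 105 - - \frac{72664}{3} = 301 \cdot 105 + \frac{72664}{3} = 31605 + \frac{72664}{3} = \frac{167479}{3}$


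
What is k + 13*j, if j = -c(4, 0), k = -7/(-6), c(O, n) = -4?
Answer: 319/6 ≈ 53.167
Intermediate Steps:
k = 7/6 (k = -7*(-⅙) = 7/6 ≈ 1.1667)
j = 4 (j = -1*(-4) = 4)
k + 13*j = 7/6 + 13*4 = 7/6 + 52 = 319/6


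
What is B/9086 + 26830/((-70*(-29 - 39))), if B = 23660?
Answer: 2545707/308924 ≈ 8.2406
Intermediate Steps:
B/9086 + 26830/((-70*(-29 - 39))) = 23660/9086 + 26830/((-70*(-29 - 39))) = 23660*(1/9086) + 26830/((-70*(-68))) = 1690/649 + 26830/4760 = 1690/649 + 26830*(1/4760) = 1690/649 + 2683/476 = 2545707/308924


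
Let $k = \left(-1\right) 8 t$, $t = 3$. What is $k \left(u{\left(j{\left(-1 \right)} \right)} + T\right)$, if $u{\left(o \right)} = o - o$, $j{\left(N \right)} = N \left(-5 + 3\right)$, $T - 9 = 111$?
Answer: $-2880$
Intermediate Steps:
$T = 120$ ($T = 9 + 111 = 120$)
$j{\left(N \right)} = - 2 N$ ($j{\left(N \right)} = N \left(-2\right) = - 2 N$)
$k = -24$ ($k = \left(-1\right) 8 \cdot 3 = \left(-8\right) 3 = -24$)
$u{\left(o \right)} = 0$
$k \left(u{\left(j{\left(-1 \right)} \right)} + T\right) = - 24 \left(0 + 120\right) = \left(-24\right) 120 = -2880$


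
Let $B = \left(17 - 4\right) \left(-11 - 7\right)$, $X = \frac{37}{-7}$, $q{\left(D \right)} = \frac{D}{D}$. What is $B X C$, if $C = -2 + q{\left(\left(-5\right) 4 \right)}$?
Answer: $- \frac{8658}{7} \approx -1236.9$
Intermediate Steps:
$q{\left(D \right)} = 1$
$X = - \frac{37}{7}$ ($X = 37 \left(- \frac{1}{7}\right) = - \frac{37}{7} \approx -5.2857$)
$C = -1$ ($C = -2 + 1 = -1$)
$B = -234$ ($B = 13 \left(-18\right) = -234$)
$B X C = \left(-234\right) \left(- \frac{37}{7}\right) \left(-1\right) = \frac{8658}{7} \left(-1\right) = - \frac{8658}{7}$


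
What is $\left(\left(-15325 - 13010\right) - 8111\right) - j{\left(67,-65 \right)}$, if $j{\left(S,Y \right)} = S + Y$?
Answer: $-36448$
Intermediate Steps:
$\left(\left(-15325 - 13010\right) - 8111\right) - j{\left(67,-65 \right)} = \left(\left(-15325 - 13010\right) - 8111\right) - \left(67 - 65\right) = \left(-28335 - 8111\right) - 2 = -36446 - 2 = -36448$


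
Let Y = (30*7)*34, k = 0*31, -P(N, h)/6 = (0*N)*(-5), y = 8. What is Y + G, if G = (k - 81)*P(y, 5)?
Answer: 7140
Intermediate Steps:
P(N, h) = 0 (P(N, h) = -6*0*N*(-5) = -0*(-5) = -6*0 = 0)
k = 0
G = 0 (G = (0 - 81)*0 = -81*0 = 0)
Y = 7140 (Y = 210*34 = 7140)
Y + G = 7140 + 0 = 7140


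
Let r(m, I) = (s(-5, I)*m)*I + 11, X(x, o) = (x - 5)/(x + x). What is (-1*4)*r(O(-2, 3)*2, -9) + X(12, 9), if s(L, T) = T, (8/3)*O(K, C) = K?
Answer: 10615/24 ≈ 442.29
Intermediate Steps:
O(K, C) = 3*K/8
X(x, o) = (-5 + x)/(2*x) (X(x, o) = (-5 + x)/((2*x)) = (-5 + x)*(1/(2*x)) = (-5 + x)/(2*x))
r(m, I) = 11 + m*I² (r(m, I) = (I*m)*I + 11 = m*I² + 11 = 11 + m*I²)
(-1*4)*r(O(-2, 3)*2, -9) + X(12, 9) = (-1*4)*(11 + (((3/8)*(-2))*2)*(-9)²) + (½)*(-5 + 12)/12 = -4*(11 - ¾*2*81) + (½)*(1/12)*7 = -4*(11 - 3/2*81) + 7/24 = -4*(11 - 243/2) + 7/24 = -4*(-221/2) + 7/24 = 442 + 7/24 = 10615/24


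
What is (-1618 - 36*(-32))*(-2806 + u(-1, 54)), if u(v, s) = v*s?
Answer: 1332760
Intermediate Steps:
u(v, s) = s*v
(-1618 - 36*(-32))*(-2806 + u(-1, 54)) = (-1618 - 36*(-32))*(-2806 + 54*(-1)) = (-1618 + 1152)*(-2806 - 54) = -466*(-2860) = 1332760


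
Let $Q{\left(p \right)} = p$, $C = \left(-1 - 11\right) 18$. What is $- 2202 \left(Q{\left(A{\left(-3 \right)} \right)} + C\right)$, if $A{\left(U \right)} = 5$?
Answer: $464622$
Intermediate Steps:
$C = -216$ ($C = \left(-12\right) 18 = -216$)
$- 2202 \left(Q{\left(A{\left(-3 \right)} \right)} + C\right) = - 2202 \left(5 - 216\right) = \left(-2202\right) \left(-211\right) = 464622$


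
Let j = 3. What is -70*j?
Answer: -210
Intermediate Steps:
-70*j = -70*3 = -210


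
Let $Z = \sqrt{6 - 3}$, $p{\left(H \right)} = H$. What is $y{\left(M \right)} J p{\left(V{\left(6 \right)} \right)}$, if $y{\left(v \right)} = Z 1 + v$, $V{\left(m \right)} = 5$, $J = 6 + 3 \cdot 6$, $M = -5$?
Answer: $-600 + 120 \sqrt{3} \approx -392.15$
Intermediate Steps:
$J = 24$ ($J = 6 + 18 = 24$)
$Z = \sqrt{3} \approx 1.732$
$y{\left(v \right)} = v + \sqrt{3}$ ($y{\left(v \right)} = \sqrt{3} \cdot 1 + v = \sqrt{3} + v = v + \sqrt{3}$)
$y{\left(M \right)} J p{\left(V{\left(6 \right)} \right)} = \left(-5 + \sqrt{3}\right) 24 \cdot 5 = \left(-120 + 24 \sqrt{3}\right) 5 = -600 + 120 \sqrt{3}$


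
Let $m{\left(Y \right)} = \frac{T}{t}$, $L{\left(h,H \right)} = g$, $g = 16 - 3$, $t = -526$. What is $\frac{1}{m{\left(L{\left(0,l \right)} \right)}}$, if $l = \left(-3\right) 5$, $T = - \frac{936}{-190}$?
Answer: $- \frac{24985}{234} \approx -106.77$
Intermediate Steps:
$T = \frac{468}{95}$ ($T = \left(-936\right) \left(- \frac{1}{190}\right) = \frac{468}{95} \approx 4.9263$)
$l = -15$
$g = 13$ ($g = 16 - 3 = 13$)
$L{\left(h,H \right)} = 13$
$m{\left(Y \right)} = - \frac{234}{24985}$ ($m{\left(Y \right)} = \frac{468}{95 \left(-526\right)} = \frac{468}{95} \left(- \frac{1}{526}\right) = - \frac{234}{24985}$)
$\frac{1}{m{\left(L{\left(0,l \right)} \right)}} = \frac{1}{- \frac{234}{24985}} = - \frac{24985}{234}$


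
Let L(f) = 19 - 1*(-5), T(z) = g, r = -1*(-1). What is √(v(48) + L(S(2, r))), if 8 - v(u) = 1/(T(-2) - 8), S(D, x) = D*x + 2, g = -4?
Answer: √1155/6 ≈ 5.6642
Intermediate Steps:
r = 1
S(D, x) = 2 + D*x
T(z) = -4
v(u) = 97/12 (v(u) = 8 - 1/(-4 - 8) = 8 - 1/(-12) = 8 - 1*(-1/12) = 8 + 1/12 = 97/12)
L(f) = 24 (L(f) = 19 + 5 = 24)
√(v(48) + L(S(2, r))) = √(97/12 + 24) = √(385/12) = √1155/6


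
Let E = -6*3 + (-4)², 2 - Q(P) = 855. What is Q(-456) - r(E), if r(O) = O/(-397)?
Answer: -338643/397 ≈ -853.00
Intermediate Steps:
Q(P) = -853 (Q(P) = 2 - 1*855 = 2 - 855 = -853)
E = -2 (E = -18 + 16 = -2)
r(O) = -O/397 (r(O) = O*(-1/397) = -O/397)
Q(-456) - r(E) = -853 - (-1)*(-2)/397 = -853 - 1*2/397 = -853 - 2/397 = -338643/397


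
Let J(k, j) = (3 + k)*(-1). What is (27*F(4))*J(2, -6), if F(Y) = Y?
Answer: -540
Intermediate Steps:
J(k, j) = -3 - k
(27*F(4))*J(2, -6) = (27*4)*(-3 - 1*2) = 108*(-3 - 2) = 108*(-5) = -540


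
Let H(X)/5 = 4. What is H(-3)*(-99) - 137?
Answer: -2117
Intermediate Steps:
H(X) = 20 (H(X) = 5*4 = 20)
H(-3)*(-99) - 137 = 20*(-99) - 137 = -1980 - 137 = -2117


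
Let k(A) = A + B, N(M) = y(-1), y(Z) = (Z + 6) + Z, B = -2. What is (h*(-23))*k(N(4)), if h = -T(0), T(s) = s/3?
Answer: 0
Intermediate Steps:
y(Z) = 6 + 2*Z (y(Z) = (6 + Z) + Z = 6 + 2*Z)
T(s) = s/3 (T(s) = s*(1/3) = s/3)
N(M) = 4 (N(M) = 6 + 2*(-1) = 6 - 2 = 4)
h = 0 (h = -0/3 = -1*0 = 0)
k(A) = -2 + A (k(A) = A - 2 = -2 + A)
(h*(-23))*k(N(4)) = (0*(-23))*(-2 + 4) = 0*2 = 0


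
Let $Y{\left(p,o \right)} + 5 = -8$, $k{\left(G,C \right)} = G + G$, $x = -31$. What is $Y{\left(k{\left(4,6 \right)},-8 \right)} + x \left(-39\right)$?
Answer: $1196$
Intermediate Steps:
$k{\left(G,C \right)} = 2 G$
$Y{\left(p,o \right)} = -13$ ($Y{\left(p,o \right)} = -5 - 8 = -13$)
$Y{\left(k{\left(4,6 \right)},-8 \right)} + x \left(-39\right) = -13 - -1209 = -13 + 1209 = 1196$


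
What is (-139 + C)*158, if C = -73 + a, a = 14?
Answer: -31284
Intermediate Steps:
C = -59 (C = -73 + 14 = -59)
(-139 + C)*158 = (-139 - 59)*158 = -198*158 = -31284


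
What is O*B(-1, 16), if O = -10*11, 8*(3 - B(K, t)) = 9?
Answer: -825/4 ≈ -206.25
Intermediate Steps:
B(K, t) = 15/8 (B(K, t) = 3 - 1/8*9 = 3 - 9/8 = 15/8)
O = -110
O*B(-1, 16) = -110*15/8 = -825/4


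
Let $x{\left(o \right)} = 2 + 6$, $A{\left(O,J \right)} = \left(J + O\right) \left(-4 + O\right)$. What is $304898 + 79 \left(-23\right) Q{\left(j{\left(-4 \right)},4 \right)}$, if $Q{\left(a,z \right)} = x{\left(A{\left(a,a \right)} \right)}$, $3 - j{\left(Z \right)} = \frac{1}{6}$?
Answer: $290362$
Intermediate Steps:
$A{\left(O,J \right)} = \left(-4 + O\right) \left(J + O\right)$
$j{\left(Z \right)} = \frac{17}{6}$ ($j{\left(Z \right)} = 3 - \frac{1}{6} = \frac{17}{6}$)
$x{\left(o \right)} = 8$
$Q{\left(a,z \right)} = 8$
$304898 + 79 \left(-23\right) Q{\left(j{\left(-4 \right)},4 \right)} = 304898 + 79 \left(-23\right) 8 = 304898 - 14536 = 290362$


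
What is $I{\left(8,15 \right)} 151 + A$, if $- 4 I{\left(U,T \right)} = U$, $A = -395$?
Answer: $-697$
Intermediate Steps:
$I{\left(U,T \right)} = - \frac{U}{4}$
$I{\left(8,15 \right)} 151 + A = \left(- \frac{1}{4}\right) 8 \cdot 151 - 395 = \left(-2\right) 151 - 395 = -302 - 395 = -697$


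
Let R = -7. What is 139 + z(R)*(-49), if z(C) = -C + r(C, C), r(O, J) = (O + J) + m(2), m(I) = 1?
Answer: 433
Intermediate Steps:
r(O, J) = 1 + J + O (r(O, J) = (O + J) + 1 = (J + O) + 1 = 1 + J + O)
z(C) = 1 + C (z(C) = -C + (1 + C + C) = -C + (1 + 2*C) = 1 + C)
139 + z(R)*(-49) = 139 + (1 - 7)*(-49) = 139 - 6*(-49) = 139 + 294 = 433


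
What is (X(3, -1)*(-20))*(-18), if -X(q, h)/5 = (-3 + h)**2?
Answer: -28800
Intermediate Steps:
X(q, h) = -5*(-3 + h)**2
(X(3, -1)*(-20))*(-18) = (-5*(-3 - 1)**2*(-20))*(-18) = (-5*(-4)**2*(-20))*(-18) = (-5*16*(-20))*(-18) = -80*(-20)*(-18) = 1600*(-18) = -28800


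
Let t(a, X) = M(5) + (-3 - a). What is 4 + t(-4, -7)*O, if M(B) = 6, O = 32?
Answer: 228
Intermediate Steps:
t(a, X) = 3 - a (t(a, X) = 6 + (-3 - a) = 3 - a)
4 + t(-4, -7)*O = 4 + (3 - 1*(-4))*32 = 4 + (3 + 4)*32 = 4 + 7*32 = 4 + 224 = 228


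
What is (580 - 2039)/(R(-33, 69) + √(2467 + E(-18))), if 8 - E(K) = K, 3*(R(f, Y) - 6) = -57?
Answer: -18967/2324 - 4377*√277/2324 ≈ -39.507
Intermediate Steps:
R(f, Y) = -13 (R(f, Y) = 6 + (⅓)*(-57) = 6 - 19 = -13)
E(K) = 8 - K
(580 - 2039)/(R(-33, 69) + √(2467 + E(-18))) = (580 - 2039)/(-13 + √(2467 + (8 - 1*(-18)))) = -1459/(-13 + √(2467 + (8 + 18))) = -1459/(-13 + √(2467 + 26)) = -1459/(-13 + √2493) = -1459/(-13 + 3*√277)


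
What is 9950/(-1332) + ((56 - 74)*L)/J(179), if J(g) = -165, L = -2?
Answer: -281617/36630 ≈ -7.6881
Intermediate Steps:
9950/(-1332) + ((56 - 74)*L)/J(179) = 9950/(-1332) + ((56 - 74)*(-2))/(-165) = 9950*(-1/1332) - 18*(-2)*(-1/165) = -4975/666 + 36*(-1/165) = -4975/666 - 12/55 = -281617/36630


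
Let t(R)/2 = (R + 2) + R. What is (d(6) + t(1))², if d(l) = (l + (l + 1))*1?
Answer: 441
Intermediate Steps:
d(l) = 1 + 2*l (d(l) = (l + (1 + l))*1 = (1 + 2*l)*1 = 1 + 2*l)
t(R) = 4 + 4*R (t(R) = 2*((R + 2) + R) = 2*((2 + R) + R) = 2*(2 + 2*R) = 4 + 4*R)
(d(6) + t(1))² = ((1 + 2*6) + (4 + 4*1))² = ((1 + 12) + (4 + 4))² = (13 + 8)² = 21² = 441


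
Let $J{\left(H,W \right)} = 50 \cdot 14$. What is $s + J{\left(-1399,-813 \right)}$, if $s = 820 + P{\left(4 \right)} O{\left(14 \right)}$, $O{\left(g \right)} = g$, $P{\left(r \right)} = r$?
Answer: $1576$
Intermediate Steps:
$J{\left(H,W \right)} = 700$
$s = 876$ ($s = 820 + 4 \cdot 14 = 820 + 56 = 876$)
$s + J{\left(-1399,-813 \right)} = 876 + 700 = 1576$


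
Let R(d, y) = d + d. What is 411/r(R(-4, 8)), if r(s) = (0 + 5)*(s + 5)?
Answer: -137/5 ≈ -27.400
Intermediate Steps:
R(d, y) = 2*d
r(s) = 25 + 5*s (r(s) = 5*(5 + s) = 25 + 5*s)
411/r(R(-4, 8)) = 411/(25 + 5*(2*(-4))) = 411/(25 + 5*(-8)) = 411/(25 - 40) = 411/(-15) = 411*(-1/15) = -137/5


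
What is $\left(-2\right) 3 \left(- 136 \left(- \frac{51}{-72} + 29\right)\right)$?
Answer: $24242$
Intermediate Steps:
$\left(-2\right) 3 \left(- 136 \left(- \frac{51}{-72} + 29\right)\right) = - 6 \left(- 136 \left(\left(-51\right) \left(- \frac{1}{72}\right) + 29\right)\right) = - 6 \left(- 136 \left(\frac{17}{24} + 29\right)\right) = - 6 \left(\left(-136\right) \frac{713}{24}\right) = \left(-6\right) \left(- \frac{12121}{3}\right) = 24242$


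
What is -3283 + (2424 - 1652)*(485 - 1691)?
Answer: -934315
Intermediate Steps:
-3283 + (2424 - 1652)*(485 - 1691) = -3283 + 772*(-1206) = -3283 - 931032 = -934315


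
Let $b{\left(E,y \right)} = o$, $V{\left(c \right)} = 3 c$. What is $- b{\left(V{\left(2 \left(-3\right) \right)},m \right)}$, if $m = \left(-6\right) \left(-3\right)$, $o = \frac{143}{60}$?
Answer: $- \frac{143}{60} \approx -2.3833$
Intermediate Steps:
$o = \frac{143}{60}$ ($o = 143 \cdot \frac{1}{60} = \frac{143}{60} \approx 2.3833$)
$m = 18$
$b{\left(E,y \right)} = \frac{143}{60}$
$- b{\left(V{\left(2 \left(-3\right) \right)},m \right)} = \left(-1\right) \frac{143}{60} = - \frac{143}{60}$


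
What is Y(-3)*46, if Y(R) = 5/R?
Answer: -230/3 ≈ -76.667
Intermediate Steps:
Y(-3)*46 = (5/(-3))*46 = (5*(-⅓))*46 = -5/3*46 = -230/3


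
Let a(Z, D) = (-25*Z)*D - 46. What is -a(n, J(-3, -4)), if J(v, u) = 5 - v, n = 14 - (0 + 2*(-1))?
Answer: 3246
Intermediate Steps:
n = 16 (n = 14 - (0 - 2) = 14 - 1*(-2) = 14 + 2 = 16)
a(Z, D) = -46 - 25*D*Z (a(Z, D) = -25*D*Z - 46 = -46 - 25*D*Z)
-a(n, J(-3, -4)) = -(-46 - 25*(5 - 1*(-3))*16) = -(-46 - 25*(5 + 3)*16) = -(-46 - 25*8*16) = -(-46 - 3200) = -1*(-3246) = 3246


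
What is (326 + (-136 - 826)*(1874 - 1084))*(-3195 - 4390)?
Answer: 5761975590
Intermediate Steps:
(326 + (-136 - 826)*(1874 - 1084))*(-3195 - 4390) = (326 - 962*790)*(-7585) = (326 - 759980)*(-7585) = -759654*(-7585) = 5761975590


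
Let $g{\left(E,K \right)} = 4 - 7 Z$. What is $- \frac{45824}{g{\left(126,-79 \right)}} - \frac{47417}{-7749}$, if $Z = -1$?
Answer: $- \frac{354568589}{85239} \approx -4159.7$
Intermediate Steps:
$g{\left(E,K \right)} = 11$ ($g{\left(E,K \right)} = 4 - -7 = 4 + 7 = 11$)
$- \frac{45824}{g{\left(126,-79 \right)}} - \frac{47417}{-7749} = - \frac{45824}{11} - \frac{47417}{-7749} = \left(-45824\right) \frac{1}{11} - - \frac{47417}{7749} = - \frac{45824}{11} + \frac{47417}{7749} = - \frac{354568589}{85239}$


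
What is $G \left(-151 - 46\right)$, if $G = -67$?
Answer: $13199$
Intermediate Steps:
$G \left(-151 - 46\right) = - 67 \left(-151 - 46\right) = \left(-67\right) \left(-197\right) = 13199$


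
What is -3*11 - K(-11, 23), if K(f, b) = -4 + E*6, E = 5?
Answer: -59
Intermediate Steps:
K(f, b) = 26 (K(f, b) = -4 + 5*6 = -4 + 30 = 26)
-3*11 - K(-11, 23) = -3*11 - 1*26 = -33 - 26 = -59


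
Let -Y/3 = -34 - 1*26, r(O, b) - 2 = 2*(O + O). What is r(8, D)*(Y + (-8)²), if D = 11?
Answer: 8296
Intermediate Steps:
r(O, b) = 2 + 4*O (r(O, b) = 2 + 2*(O + O) = 2 + 2*(2*O) = 2 + 4*O)
Y = 180 (Y = -3*(-34 - 1*26) = -3*(-34 - 26) = -3*(-60) = 180)
r(8, D)*(Y + (-8)²) = (2 + 4*8)*(180 + (-8)²) = (2 + 32)*(180 + 64) = 34*244 = 8296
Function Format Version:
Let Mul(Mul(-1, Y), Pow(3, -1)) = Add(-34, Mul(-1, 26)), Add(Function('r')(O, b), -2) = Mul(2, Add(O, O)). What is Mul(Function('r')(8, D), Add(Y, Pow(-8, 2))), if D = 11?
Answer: 8296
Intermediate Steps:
Function('r')(O, b) = Add(2, Mul(4, O)) (Function('r')(O, b) = Add(2, Mul(2, Add(O, O))) = Add(2, Mul(2, Mul(2, O))) = Add(2, Mul(4, O)))
Y = 180 (Y = Mul(-3, Add(-34, Mul(-1, 26))) = Mul(-3, Add(-34, -26)) = Mul(-3, -60) = 180)
Mul(Function('r')(8, D), Add(Y, Pow(-8, 2))) = Mul(Add(2, Mul(4, 8)), Add(180, Pow(-8, 2))) = Mul(Add(2, 32), Add(180, 64)) = Mul(34, 244) = 8296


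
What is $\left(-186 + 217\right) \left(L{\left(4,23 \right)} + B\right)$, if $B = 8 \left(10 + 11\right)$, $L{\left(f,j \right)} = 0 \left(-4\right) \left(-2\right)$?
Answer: $5208$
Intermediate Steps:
$L{\left(f,j \right)} = 0$ ($L{\left(f,j \right)} = 0 \left(-2\right) = 0$)
$B = 168$ ($B = 8 \cdot 21 = 168$)
$\left(-186 + 217\right) \left(L{\left(4,23 \right)} + B\right) = \left(-186 + 217\right) \left(0 + 168\right) = 31 \cdot 168 = 5208$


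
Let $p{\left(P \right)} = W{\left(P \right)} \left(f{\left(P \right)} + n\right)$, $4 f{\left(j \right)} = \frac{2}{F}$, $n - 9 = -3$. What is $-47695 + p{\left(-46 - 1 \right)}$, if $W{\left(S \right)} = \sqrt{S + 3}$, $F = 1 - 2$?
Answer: $-47695 + 11 i \sqrt{11} \approx -47695.0 + 36.483 i$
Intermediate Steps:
$F = -1$ ($F = 1 - 2 = -1$)
$W{\left(S \right)} = \sqrt{3 + S}$
$n = 6$ ($n = 9 - 3 = 6$)
$f{\left(j \right)} = - \frac{1}{2}$ ($f{\left(j \right)} = \frac{2 \frac{1}{-1}}{4} = \frac{2 \left(-1\right)}{4} = \frac{1}{4} \left(-2\right) = - \frac{1}{2}$)
$p{\left(P \right)} = \frac{11 \sqrt{3 + P}}{2}$ ($p{\left(P \right)} = \sqrt{3 + P} \left(- \frac{1}{2} + 6\right) = \sqrt{3 + P} \frac{11}{2} = \frac{11 \sqrt{3 + P}}{2}$)
$-47695 + p{\left(-46 - 1 \right)} = -47695 + \frac{11 \sqrt{3 - 47}}{2} = -47695 + \frac{11 \sqrt{-44}}{2} = -47695 + \frac{11 \cdot 2 i \sqrt{11}}{2} = -47695 + 11 i \sqrt{11}$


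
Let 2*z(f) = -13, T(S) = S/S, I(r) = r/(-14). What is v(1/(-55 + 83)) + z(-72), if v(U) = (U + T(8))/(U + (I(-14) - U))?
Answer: -153/28 ≈ -5.4643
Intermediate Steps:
I(r) = -r/14 (I(r) = r*(-1/14) = -r/14)
T(S) = 1
z(f) = -13/2 (z(f) = (1/2)*(-13) = -13/2)
v(U) = 1 + U (v(U) = (U + 1)/(U + (-1/14*(-14) - U)) = (1 + U)/(U + (1 - U)) = (1 + U)/1 = (1 + U)*1 = 1 + U)
v(1/(-55 + 83)) + z(-72) = (1 + 1/(-55 + 83)) - 13/2 = (1 + 1/28) - 13/2 = 29/28 - 13/2 = -153/28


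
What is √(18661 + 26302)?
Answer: √44963 ≈ 212.04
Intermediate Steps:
√(18661 + 26302) = √44963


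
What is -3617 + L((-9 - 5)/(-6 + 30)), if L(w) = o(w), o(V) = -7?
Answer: -3624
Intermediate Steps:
L(w) = -7
-3617 + L((-9 - 5)/(-6 + 30)) = -3617 - 7 = -3624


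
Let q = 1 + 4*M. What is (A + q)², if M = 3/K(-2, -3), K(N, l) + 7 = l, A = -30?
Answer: 22801/25 ≈ 912.04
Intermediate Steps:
K(N, l) = -7 + l
M = -3/10 (M = 3/(-7 - 3) = 3/(-10) = 3*(-⅒) = -3/10 ≈ -0.30000)
q = -⅕ (q = 1 + 4*(-3/10) = 1 - 6/5 = -⅕ ≈ -0.20000)
(A + q)² = (-30 - ⅕)² = (-151/5)² = 22801/25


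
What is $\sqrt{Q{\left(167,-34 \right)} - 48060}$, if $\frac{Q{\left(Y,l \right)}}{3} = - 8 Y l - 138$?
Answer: $\sqrt{87798} \approx 296.31$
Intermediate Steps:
$Q{\left(Y,l \right)} = -414 - 24 Y l$ ($Q{\left(Y,l \right)} = 3 \left(- 8 Y l - 138\right) = 3 \left(-138 - 8 Y l\right) = -414 - 24 Y l$)
$\sqrt{Q{\left(167,-34 \right)} - 48060} = \sqrt{\left(-414 - 4008 \left(-34\right)\right) - 48060} = \sqrt{\left(-414 + 136272\right) - 48060} = \sqrt{135858 - 48060} = \sqrt{87798}$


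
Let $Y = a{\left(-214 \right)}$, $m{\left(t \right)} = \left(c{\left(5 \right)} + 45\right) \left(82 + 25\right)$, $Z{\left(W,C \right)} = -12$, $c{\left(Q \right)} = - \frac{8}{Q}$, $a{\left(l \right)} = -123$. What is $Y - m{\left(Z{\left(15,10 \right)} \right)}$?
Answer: $- \frac{23834}{5} \approx -4766.8$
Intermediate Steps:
$m{\left(t \right)} = \frac{23219}{5}$ ($m{\left(t \right)} = \left(- \frac{8}{5} + 45\right) \left(82 + 25\right) = \left(\left(-8\right) \frac{1}{5} + 45\right) 107 = \left(- \frac{8}{5} + 45\right) 107 = \frac{217}{5} \cdot 107 = \frac{23219}{5}$)
$Y = -123$
$Y - m{\left(Z{\left(15,10 \right)} \right)} = -123 - \frac{23219}{5} = - \frac{23834}{5}$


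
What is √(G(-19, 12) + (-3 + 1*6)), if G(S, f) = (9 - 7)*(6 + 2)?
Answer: √19 ≈ 4.3589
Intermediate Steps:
G(S, f) = 16 (G(S, f) = 2*8 = 16)
√(G(-19, 12) + (-3 + 1*6)) = √(16 + (-3 + 1*6)) = √(16 + (-3 + 6)) = √(16 + 3) = √19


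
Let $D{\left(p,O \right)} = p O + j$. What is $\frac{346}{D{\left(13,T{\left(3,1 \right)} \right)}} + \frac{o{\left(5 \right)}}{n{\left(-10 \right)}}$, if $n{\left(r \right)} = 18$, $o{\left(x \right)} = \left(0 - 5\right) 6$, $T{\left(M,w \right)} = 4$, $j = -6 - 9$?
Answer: $\frac{853}{111} \approx 7.6847$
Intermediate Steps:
$j = -15$ ($j = -6 - 9 = -15$)
$o{\left(x \right)} = -30$ ($o{\left(x \right)} = \left(-5\right) 6 = -30$)
$D{\left(p,O \right)} = -15 + O p$ ($D{\left(p,O \right)} = p O - 15 = O p - 15 = -15 + O p$)
$\frac{346}{D{\left(13,T{\left(3,1 \right)} \right)}} + \frac{o{\left(5 \right)}}{n{\left(-10 \right)}} = \frac{346}{-15 + 4 \cdot 13} - \frac{30}{18} = \frac{346}{-15 + 52} - \frac{5}{3} = \frac{346}{37} - \frac{5}{3} = \frac{853}{111}$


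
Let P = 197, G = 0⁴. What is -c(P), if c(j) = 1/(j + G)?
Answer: -1/197 ≈ -0.0050761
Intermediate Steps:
G = 0
c(j) = 1/j (c(j) = 1/(j + 0) = 1/j)
-c(P) = -1/197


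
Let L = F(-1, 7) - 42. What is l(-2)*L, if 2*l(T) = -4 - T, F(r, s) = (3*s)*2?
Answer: 0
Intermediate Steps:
F(r, s) = 6*s
l(T) = -2 - T/2 (l(T) = (-4 - T)/2 = -2 - T/2)
L = 0 (L = 6*7 - 42 = 42 - 42 = 0)
l(-2)*L = (-2 - ½*(-2))*0 = (-2 + 1)*0 = -1*0 = 0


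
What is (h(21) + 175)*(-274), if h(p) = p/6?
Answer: -48909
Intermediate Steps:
h(p) = p/6 (h(p) = p*(⅙) = p/6)
(h(21) + 175)*(-274) = ((⅙)*21 + 175)*(-274) = (7/2 + 175)*(-274) = (357/2)*(-274) = -48909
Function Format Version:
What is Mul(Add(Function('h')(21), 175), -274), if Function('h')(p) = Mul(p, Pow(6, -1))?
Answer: -48909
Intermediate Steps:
Function('h')(p) = Mul(Rational(1, 6), p) (Function('h')(p) = Mul(p, Rational(1, 6)) = Mul(Rational(1, 6), p))
Mul(Add(Function('h')(21), 175), -274) = Mul(Add(Mul(Rational(1, 6), 21), 175), -274) = Mul(Add(Rational(7, 2), 175), -274) = Mul(Rational(357, 2), -274) = -48909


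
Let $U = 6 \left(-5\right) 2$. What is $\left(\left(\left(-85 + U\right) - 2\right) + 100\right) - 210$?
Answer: $-257$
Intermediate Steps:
$U = -60$ ($U = \left(-30\right) 2 = -60$)
$\left(\left(\left(-85 + U\right) - 2\right) + 100\right) - 210 = \left(\left(\left(-85 - 60\right) - 2\right) + 100\right) - 210 = \left(\left(-145 - 2\right) + 100\right) - 210 = \left(-147 + 100\right) - 210 = -47 - 210 = -257$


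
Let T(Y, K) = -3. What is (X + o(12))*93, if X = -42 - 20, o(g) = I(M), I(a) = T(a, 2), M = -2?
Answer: -6045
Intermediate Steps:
I(a) = -3
o(g) = -3
X = -62
(X + o(12))*93 = (-62 - 3)*93 = -65*93 = -6045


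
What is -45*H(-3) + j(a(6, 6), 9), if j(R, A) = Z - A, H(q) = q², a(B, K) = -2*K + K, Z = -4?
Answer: -418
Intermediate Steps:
a(B, K) = -K
j(R, A) = -4 - A
-45*H(-3) + j(a(6, 6), 9) = -45*(-3)² + (-4 - 1*9) = -45*9 + (-4 - 9) = -405 - 13 = -418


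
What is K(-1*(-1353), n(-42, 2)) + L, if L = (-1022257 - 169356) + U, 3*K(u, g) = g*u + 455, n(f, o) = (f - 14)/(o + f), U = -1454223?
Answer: -39675794/15 ≈ -2.6451e+6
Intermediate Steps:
n(f, o) = (-14 + f)/(f + o)
K(u, g) = 455/3 + g*u/3 (K(u, g) = (g*u + 455)/3 = (455 + g*u)/3 = 455/3 + g*u/3)
L = -2645836 (L = (-1022257 - 169356) - 1454223 = -1191613 - 1454223 = -2645836)
K(-1*(-1353), n(-42, 2)) + L = (455/3 + ((-14 - 42)/(-42 + 2))*(-1*(-1353))/3) - 2645836 = (455/3 + (1/3)*(-56/(-40))*1353) - 2645836 = (455/3 + (1/3)*(-1/40*(-56))*1353) - 2645836 = (455/3 + (1/3)*(7/5)*1353) - 2645836 = (455/3 + 3157/5) - 2645836 = 11746/15 - 2645836 = -39675794/15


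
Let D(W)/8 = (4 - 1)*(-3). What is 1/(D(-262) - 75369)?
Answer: -1/75441 ≈ -1.3255e-5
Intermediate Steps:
D(W) = -72 (D(W) = 8*((4 - 1)*(-3)) = 8*(3*(-3)) = 8*(-9) = -72)
1/(D(-262) - 75369) = 1/(-72 - 75369) = 1/(-75441) = -1/75441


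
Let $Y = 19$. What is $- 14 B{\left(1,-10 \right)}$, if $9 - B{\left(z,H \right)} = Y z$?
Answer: $140$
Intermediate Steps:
$B{\left(z,H \right)} = 9 - 19 z$
$- 14 B{\left(1,-10 \right)} = - 14 \left(9 - 19\right) = \left(-14\right) \left(-10\right) = 140$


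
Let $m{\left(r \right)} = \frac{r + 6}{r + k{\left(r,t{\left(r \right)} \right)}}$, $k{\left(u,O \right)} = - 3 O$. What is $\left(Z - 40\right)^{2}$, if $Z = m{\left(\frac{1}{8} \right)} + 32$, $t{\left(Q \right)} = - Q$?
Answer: $\frac{289}{16} \approx 18.063$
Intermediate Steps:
$m{\left(r \right)} = \frac{6 + r}{4 r}$ ($m{\left(r \right)} = \frac{r + 6}{r - 3 \left(- r\right)} = \frac{6 + r}{r + 3 r} = \frac{6 + r}{4 r}$)
$Z = \frac{177}{4}$ ($Z = \frac{6 + \frac{1}{8}}{4 \cdot \frac{1}{8}} + 32 = \frac{\frac{1}{\frac{1}{8}} \left(6 + \frac{1}{8}\right)}{4} + 32 = \frac{1}{4} \cdot 8 \cdot \frac{49}{8} + 32 = \frac{49}{4} + 32 = \frac{177}{4} \approx 44.25$)
$\left(Z - 40\right)^{2} = \left(\frac{177}{4} - 40\right)^{2} = \left(\frac{17}{4}\right)^{2} = \frac{289}{16}$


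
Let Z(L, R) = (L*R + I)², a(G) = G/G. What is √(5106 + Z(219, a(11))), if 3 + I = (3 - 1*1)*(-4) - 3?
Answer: √47131 ≈ 217.10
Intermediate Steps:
a(G) = 1
I = -14 (I = -3 + ((3 - 1*1)*(-4) - 3) = -3 + ((3 - 1)*(-4) - 3) = -3 + (2*(-4) - 3) = -3 + (-8 - 3) = -3 - 11 = -14)
Z(L, R) = (-14 + L*R)² (Z(L, R) = (L*R - 14)² = (-14 + L*R)²)
√(5106 + Z(219, a(11))) = √(5106 + (-14 + 219*1)²) = √(5106 + (-14 + 219)²) = √(5106 + 205²) = √(5106 + 42025) = √47131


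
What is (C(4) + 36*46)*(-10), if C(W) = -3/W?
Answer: -33105/2 ≈ -16553.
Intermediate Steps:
(C(4) + 36*46)*(-10) = (-3/4 + 36*46)*(-10) = (-3*1/4 + 1656)*(-10) = (-3/4 + 1656)*(-10) = (6621/4)*(-10) = -33105/2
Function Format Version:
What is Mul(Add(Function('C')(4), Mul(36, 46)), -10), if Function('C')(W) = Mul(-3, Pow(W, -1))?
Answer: Rational(-33105, 2) ≈ -16553.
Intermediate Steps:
Mul(Add(Function('C')(4), Mul(36, 46)), -10) = Mul(Add(Mul(-3, Pow(4, -1)), Mul(36, 46)), -10) = Mul(Add(Mul(-3, Rational(1, 4)), 1656), -10) = Mul(Add(Rational(-3, 4), 1656), -10) = Mul(Rational(6621, 4), -10) = Rational(-33105, 2)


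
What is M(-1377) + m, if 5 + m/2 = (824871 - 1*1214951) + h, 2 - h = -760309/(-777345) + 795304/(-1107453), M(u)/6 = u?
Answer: -226245622142916058/286957684095 ≈ -7.8843e+5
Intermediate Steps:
M(u) = 6*u
h = 499321736491/286957684095 (h = 2 - (-760309/(-777345) + 795304/(-1107453)) = 2 - (-760309*(-1/777345) + 795304*(-1/1107453)) = 2 - (760309/777345 - 795304/1107453) = 2 - 1*74593631699/286957684095 = 2 - 74593631699/286957684095 = 499321736491/286957684095 ≈ 1.7401)
m = -223874777756923168/286957684095 (m = -10 + 2*((824871 - 1*1214951) + 499321736491/286957684095) = -10 + 2*((824871 - 1214951) + 499321736491/286957684095) = -10 + 2*(-390080 + 499321736491/286957684095) = -10 + 2*(-111935954090041109/286957684095) = -10 - 223871908180082218/286957684095 = -223874777756923168/286957684095 ≈ -7.8017e+5)
M(-1377) + m = 6*(-1377) - 223874777756923168/286957684095 = -8262 - 223874777756923168/286957684095 = -226245622142916058/286957684095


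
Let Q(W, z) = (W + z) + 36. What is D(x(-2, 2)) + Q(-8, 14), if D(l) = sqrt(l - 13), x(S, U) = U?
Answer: 42 + I*sqrt(11) ≈ 42.0 + 3.3166*I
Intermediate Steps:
Q(W, z) = 36 + W + z
D(l) = sqrt(-13 + l)
D(x(-2, 2)) + Q(-8, 14) = sqrt(-13 + 2) + (36 - 8 + 14) = sqrt(-11) + 42 = I*sqrt(11) + 42 = 42 + I*sqrt(11)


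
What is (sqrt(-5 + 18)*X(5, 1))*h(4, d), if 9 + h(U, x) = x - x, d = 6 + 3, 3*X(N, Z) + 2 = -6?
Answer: 24*sqrt(13) ≈ 86.533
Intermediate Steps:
X(N, Z) = -8/3 (X(N, Z) = -2/3 + (1/3)*(-6) = -2/3 - 2 = -8/3)
d = 9
h(U, x) = -9 (h(U, x) = -9 + (x - x) = -9 + 0 = -9)
(sqrt(-5 + 18)*X(5, 1))*h(4, d) = (sqrt(-5 + 18)*(-8/3))*(-9) = (sqrt(13)*(-8/3))*(-9) = -8*sqrt(13)/3*(-9) = 24*sqrt(13)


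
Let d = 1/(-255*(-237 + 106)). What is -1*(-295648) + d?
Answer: 9876121441/33405 ≈ 2.9565e+5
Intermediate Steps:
d = 1/33405 (d = 1/(-255*(-131)) = 1/33405 ≈ 2.9936e-5)
-1*(-295648) + d = -1*(-295648) + 1/33405 = 295648 + 1/33405 = 9876121441/33405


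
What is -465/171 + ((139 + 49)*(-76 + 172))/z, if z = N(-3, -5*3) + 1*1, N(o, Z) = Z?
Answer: -515453/399 ≈ -1291.9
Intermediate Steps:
z = -14 (z = -5*3 + 1*1 = -15 + 1 = -14)
-465/171 + ((139 + 49)*(-76 + 172))/z = -465/171 + ((139 + 49)*(-76 + 172))/(-14) = -465*1/171 + (188*96)*(-1/14) = -155/57 + 18048*(-1/14) = -155/57 - 9024/7 = -515453/399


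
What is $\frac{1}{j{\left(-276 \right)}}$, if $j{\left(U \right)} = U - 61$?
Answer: $- \frac{1}{337} \approx -0.0029674$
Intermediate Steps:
$j{\left(U \right)} = -61 + U$
$\frac{1}{j{\left(-276 \right)}} = \frac{1}{-61 - 276} = \frac{1}{-337} = - \frac{1}{337}$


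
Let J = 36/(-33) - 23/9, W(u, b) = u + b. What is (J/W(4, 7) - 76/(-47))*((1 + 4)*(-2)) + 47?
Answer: 1747631/51183 ≈ 34.145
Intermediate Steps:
W(u, b) = b + u
J = -361/99 (J = 36*(-1/33) - 23*1/9 = -12/11 - 23/9 = -361/99 ≈ -3.6465)
(J/W(4, 7) - 76/(-47))*((1 + 4)*(-2)) + 47 = (-361/(99*(7 + 4)) - 76/(-47))*((1 + 4)*(-2)) + 47 = (-361/99/11 - 76*(-1/47))*(5*(-2)) + 47 = (-361/99*1/11 + 76/47)*(-10) + 47 = (-361/1089 + 76/47)*(-10) + 47 = (65797/51183)*(-10) + 47 = -657970/51183 + 47 = 1747631/51183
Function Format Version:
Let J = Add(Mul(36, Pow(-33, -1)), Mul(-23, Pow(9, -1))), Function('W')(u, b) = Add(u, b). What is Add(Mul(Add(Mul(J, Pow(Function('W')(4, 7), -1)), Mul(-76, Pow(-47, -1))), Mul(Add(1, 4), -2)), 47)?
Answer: Rational(1747631, 51183) ≈ 34.145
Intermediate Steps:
Function('W')(u, b) = Add(b, u)
J = Rational(-361, 99) (J = Add(Mul(36, Rational(-1, 33)), Mul(-23, Rational(1, 9))) = Add(Rational(-12, 11), Rational(-23, 9)) = Rational(-361, 99) ≈ -3.6465)
Add(Mul(Add(Mul(J, Pow(Function('W')(4, 7), -1)), Mul(-76, Pow(-47, -1))), Mul(Add(1, 4), -2)), 47) = Add(Mul(Add(Mul(Rational(-361, 99), Pow(Add(7, 4), -1)), Mul(-76, Pow(-47, -1))), Mul(Add(1, 4), -2)), 47) = Add(Mul(Add(Mul(Rational(-361, 99), Pow(11, -1)), Mul(-76, Rational(-1, 47))), Mul(5, -2)), 47) = Add(Mul(Add(Mul(Rational(-361, 99), Rational(1, 11)), Rational(76, 47)), -10), 47) = Add(Mul(Add(Rational(-361, 1089), Rational(76, 47)), -10), 47) = Add(Mul(Rational(65797, 51183), -10), 47) = Add(Rational(-657970, 51183), 47) = Rational(1747631, 51183)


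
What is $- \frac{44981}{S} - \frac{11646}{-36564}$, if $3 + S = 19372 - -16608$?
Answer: $- \frac{204282857}{219243838} \approx -0.93176$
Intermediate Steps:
$S = 35977$ ($S = -3 + \left(19372 - -16608\right) = -3 + \left(19372 + 16608\right) = -3 + 35980 = 35977$)
$- \frac{44981}{S} - \frac{11646}{-36564} = - \frac{44981}{35977} - \frac{11646}{-36564} = \left(-44981\right) \frac{1}{35977} - - \frac{1941}{6094} = - \frac{44981}{35977} + \frac{1941}{6094} = - \frac{204282857}{219243838}$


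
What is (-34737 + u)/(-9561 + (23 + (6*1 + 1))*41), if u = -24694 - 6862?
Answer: 66293/8331 ≈ 7.9574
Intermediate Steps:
u = -31556
(-34737 + u)/(-9561 + (23 + (6*1 + 1))*41) = (-34737 - 31556)/(-9561 + (23 + (6*1 + 1))*41) = -66293/(-9561 + (23 + (6 + 1))*41) = -66293/(-9561 + (23 + 7)*41) = -66293/(-9561 + 30*41) = -66293/(-9561 + 1230) = -66293/(-8331) = -66293*(-1/8331) = 66293/8331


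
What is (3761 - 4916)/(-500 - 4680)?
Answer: 33/148 ≈ 0.22297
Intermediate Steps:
(3761 - 4916)/(-500 - 4680) = -1155/(-5180) = -1155*(-1/5180) = 33/148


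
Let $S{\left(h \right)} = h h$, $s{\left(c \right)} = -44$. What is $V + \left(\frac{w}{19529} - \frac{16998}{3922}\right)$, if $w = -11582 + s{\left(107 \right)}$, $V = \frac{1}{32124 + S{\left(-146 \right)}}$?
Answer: $- \frac{10088127469711}{2046557959360} \approx -4.9293$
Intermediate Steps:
$S{\left(h \right)} = h^{2}$
$V = \frac{1}{53440}$ ($V = \frac{1}{32124 + \left(-146\right)^{2}} = \frac{1}{32124 + 21316} = \frac{1}{53440} \approx 1.8713 \cdot 10^{-5}$)
$w = -11626$ ($w = -11582 - 44 = -11626$)
$V + \left(\frac{w}{19529} - \frac{16998}{3922}\right) = \frac{1}{53440} - \left(\frac{8499}{1961} + \frac{11626}{19529}\right) = \frac{1}{53440} - \frac{188775557}{38296369} = - \frac{10088127469711}{2046557959360}$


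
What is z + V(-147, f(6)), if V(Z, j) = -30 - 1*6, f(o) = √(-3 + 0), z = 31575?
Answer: 31539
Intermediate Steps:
f(o) = I*√3 (f(o) = √(-3) = I*√3)
V(Z, j) = -36 (V(Z, j) = -30 - 6 = -36)
z + V(-147, f(6)) = 31575 - 36 = 31539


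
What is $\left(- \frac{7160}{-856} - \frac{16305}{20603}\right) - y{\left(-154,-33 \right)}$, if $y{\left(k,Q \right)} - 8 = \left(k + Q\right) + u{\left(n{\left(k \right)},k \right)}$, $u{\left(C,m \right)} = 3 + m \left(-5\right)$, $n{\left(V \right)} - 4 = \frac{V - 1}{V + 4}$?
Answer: $- \frac{1292790424}{2204521} \approx -586.43$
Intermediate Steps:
$n{\left(V \right)} = 4 + \frac{-1 + V}{4 + V}$ ($n{\left(V \right)} = 4 + \frac{V - 1}{V + 4} = 4 + \frac{-1 + V}{4 + V}$)
$u{\left(C,m \right)} = 3 - 5 m$
$y{\left(k,Q \right)} = 11 + Q - 4 k$ ($y{\left(k,Q \right)} = 8 - \left(-3 - Q + 4 k\right) = 8 + \left(3 + Q - 4 k\right) = 11 + Q - 4 k$)
$\left(- \frac{7160}{-856} - \frac{16305}{20603}\right) - y{\left(-154,-33 \right)} = \left(- \frac{7160}{-856} - \frac{16305}{20603}\right) - \left(11 - 33 - -616\right) = \left(\left(-7160\right) \left(- \frac{1}{856}\right) - \frac{16305}{20603}\right) - \left(11 - 33 + 616\right) = \left(\frac{895}{107} - \frac{16305}{20603}\right) - 594 = \frac{16695050}{2204521} - 594 = - \frac{1292790424}{2204521}$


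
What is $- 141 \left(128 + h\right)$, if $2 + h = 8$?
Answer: $-18894$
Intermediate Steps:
$h = 6$ ($h = -2 + 8 = 6$)
$- 141 \left(128 + h\right) = - 141 \left(128 + 6\right) = \left(-141\right) 134 = -18894$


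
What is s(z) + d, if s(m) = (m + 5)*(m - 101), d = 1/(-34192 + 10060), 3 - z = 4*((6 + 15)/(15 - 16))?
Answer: -31082017/24132 ≈ -1288.0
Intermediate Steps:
z = 87 (z = 3 - 4*(6 + 15)/(15 - 16) = 3 - 4*21/(-1) = 3 - 4*21*(-1) = 3 - 4*(-21) = 3 - 1*(-84) = 3 + 84 = 87)
d = -1/24132 (d = 1/(-24132) = -1/24132 ≈ -4.1439e-5)
s(m) = (-101 + m)*(5 + m) (s(m) = (5 + m)*(-101 + m) = (-101 + m)*(5 + m))
s(z) + d = (-505 + 87² - 96*87) - 1/24132 = (-505 + 7569 - 8352) - 1/24132 = -1288 - 1/24132 = -31082017/24132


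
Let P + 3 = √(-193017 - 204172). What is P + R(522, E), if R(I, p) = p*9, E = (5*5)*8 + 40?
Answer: 2157 + I*√397189 ≈ 2157.0 + 630.23*I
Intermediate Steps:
P = -3 + I*√397189 (P = -3 + √(-193017 - 204172) = -3 + √(-397189) = -3 + I*√397189 ≈ -3.0 + 630.23*I)
E = 240 (E = 25*8 + 40 = 200 + 40 = 240)
R(I, p) = 9*p
P + R(522, E) = (-3 + I*√397189) + 9*240 = (-3 + I*√397189) + 2160 = 2157 + I*√397189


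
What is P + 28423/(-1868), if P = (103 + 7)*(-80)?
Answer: -16466823/1868 ≈ -8815.2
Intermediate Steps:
P = -8800 (P = 110*(-80) = -8800)
P + 28423/(-1868) = -8800 + 28423/(-1868) = -8800 + 28423*(-1/1868) = -8800 - 28423/1868 = -16466823/1868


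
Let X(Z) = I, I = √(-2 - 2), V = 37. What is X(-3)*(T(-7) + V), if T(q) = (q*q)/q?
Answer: 60*I ≈ 60.0*I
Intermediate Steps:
T(q) = q (T(q) = q²/q = q)
I = 2*I (I = √(-4) = 2*I ≈ 2.0*I)
X(Z) = 2*I
X(-3)*(T(-7) + V) = (2*I)*(-7 + 37) = (2*I)*30 = 60*I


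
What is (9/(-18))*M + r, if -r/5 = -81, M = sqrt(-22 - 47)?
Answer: 405 - I*sqrt(69)/2 ≈ 405.0 - 4.1533*I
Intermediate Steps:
M = I*sqrt(69) (M = sqrt(-69) = I*sqrt(69) ≈ 8.3066*I)
r = 405 (r = -5*(-81) = 405)
(9/(-18))*M + r = (9/(-18))*(I*sqrt(69)) + 405 = (9*(-1/18))*(I*sqrt(69)) + 405 = -I*sqrt(69)/2 + 405 = 405 - I*sqrt(69)/2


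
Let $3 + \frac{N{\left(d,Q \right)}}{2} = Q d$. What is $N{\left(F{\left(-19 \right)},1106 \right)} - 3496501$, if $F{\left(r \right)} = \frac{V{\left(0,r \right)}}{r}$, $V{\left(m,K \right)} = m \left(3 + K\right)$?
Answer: $-3496507$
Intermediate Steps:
$F{\left(r \right)} = 0$ ($F{\left(r \right)} = \frac{0 \left(3 + r\right)}{r} = \frac{0}{r} = 0$)
$N{\left(d,Q \right)} = -6 + 2 Q d$
$N{\left(F{\left(-19 \right)},1106 \right)} - 3496501 = \left(-6 + 2 \cdot 1106 \cdot 0\right) - 3496501 = \left(-6 + 0\right) - 3496501 = -6 - 3496501 = -3496507$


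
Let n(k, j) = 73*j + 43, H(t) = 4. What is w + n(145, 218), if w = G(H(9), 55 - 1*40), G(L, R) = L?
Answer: 15961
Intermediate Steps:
w = 4
n(k, j) = 43 + 73*j
w + n(145, 218) = 4 + (43 + 73*218) = 4 + (43 + 15914) = 4 + 15957 = 15961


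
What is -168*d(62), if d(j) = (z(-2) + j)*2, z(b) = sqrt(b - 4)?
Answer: -20832 - 336*I*sqrt(6) ≈ -20832.0 - 823.03*I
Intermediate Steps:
z(b) = sqrt(-4 + b)
d(j) = 2*j + 2*I*sqrt(6) (d(j) = (sqrt(-4 - 2) + j)*2 = (sqrt(-6) + j)*2 = (I*sqrt(6) + j)*2 = (j + I*sqrt(6))*2 = 2*j + 2*I*sqrt(6))
-168*d(62) = -168*(2*62 + 2*I*sqrt(6)) = -168*(124 + 2*I*sqrt(6)) = -20832 - 336*I*sqrt(6)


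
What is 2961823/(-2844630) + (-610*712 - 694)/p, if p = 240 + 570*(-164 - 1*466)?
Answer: 1454783942/8506866015 ≈ 0.17101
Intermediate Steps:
p = -358860 (p = 240 + 570*(-164 - 466) = 240 + 570*(-630) = 240 - 359100 = -358860)
2961823/(-2844630) + (-610*712 - 694)/p = 2961823/(-2844630) + (-610*712 - 694)/(-358860) = 2961823*(-1/2844630) + (-434320 - 694)*(-1/358860) = -2961823/2844630 - 435014*(-1/358860) = -2961823/2844630 + 217507/179430 = 1454783942/8506866015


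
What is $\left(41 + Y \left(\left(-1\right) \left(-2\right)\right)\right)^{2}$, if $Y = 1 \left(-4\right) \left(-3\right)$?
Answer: $4225$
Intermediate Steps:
$Y = 12$ ($Y = \left(-4\right) \left(-3\right) = 12$)
$\left(41 + Y \left(\left(-1\right) \left(-2\right)\right)\right)^{2} = \left(41 + 12 \left(\left(-1\right) \left(-2\right)\right)\right)^{2} = \left(41 + 12 \cdot 2\right)^{2} = \left(41 + 24\right)^{2} = 65^{2} = 4225$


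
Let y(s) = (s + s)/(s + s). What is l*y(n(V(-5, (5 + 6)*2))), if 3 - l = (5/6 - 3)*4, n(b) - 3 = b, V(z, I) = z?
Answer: 35/3 ≈ 11.667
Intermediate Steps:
n(b) = 3 + b
l = 35/3 (l = 3 - (5/6 - 3)*4 = 3 - (5*(⅙) - 3)*4 = 3 - (⅚ - 3)*4 = 3 - (-13)*4/6 = 3 - 1*(-26/3) = 3 + 26/3 = 35/3 ≈ 11.667)
y(s) = 1 (y(s) = (2*s)/((2*s)) = (2*s)*(1/(2*s)) = 1)
l*y(n(V(-5, (5 + 6)*2))) = (35/3)*1 = 35/3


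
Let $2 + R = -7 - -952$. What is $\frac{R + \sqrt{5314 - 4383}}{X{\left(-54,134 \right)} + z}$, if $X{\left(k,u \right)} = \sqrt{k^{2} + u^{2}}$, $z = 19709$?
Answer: $\frac{18585587}{388423809} - \frac{1886 \sqrt{5218}}{388423809} - \frac{14 \sqrt{99142}}{388423809} + \frac{137963 \sqrt{19}}{388423809} \approx 0.049035$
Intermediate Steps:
$R = 943$ ($R = -2 - -945 = -2 + \left(-7 + 952\right) = -2 + 945 = 943$)
$\frac{R + \sqrt{5314 - 4383}}{X{\left(-54,134 \right)} + z} = \frac{943 + \sqrt{5314 - 4383}}{\sqrt{\left(-54\right)^{2} + 134^{2}} + 19709} = \frac{943 + \sqrt{931}}{\sqrt{2916 + 17956} + 19709} = \frac{943 + 7 \sqrt{19}}{\sqrt{20872} + 19709} = \frac{943 + 7 \sqrt{19}}{2 \sqrt{5218} + 19709} = \frac{943 + 7 \sqrt{19}}{19709 + 2 \sqrt{5218}}$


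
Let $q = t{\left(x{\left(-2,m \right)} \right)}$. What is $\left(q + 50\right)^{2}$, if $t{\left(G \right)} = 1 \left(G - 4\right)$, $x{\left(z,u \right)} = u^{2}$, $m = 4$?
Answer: $3844$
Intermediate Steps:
$t{\left(G \right)} = -4 + G$ ($t{\left(G \right)} = 1 \left(-4 + G\right) = -4 + G$)
$q = 12$ ($q = -4 + 4^{2} = -4 + 16 = 12$)
$\left(q + 50\right)^{2} = \left(12 + 50\right)^{2} = 62^{2} = 3844$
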